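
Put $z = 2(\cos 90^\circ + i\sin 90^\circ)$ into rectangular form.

a = r cos θ = 2 * 0 = 0
b = r sin θ = 2 * 1 = 2
z = 2i


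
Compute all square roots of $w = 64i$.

|w| = 64, arg(w) = 90°
Root modulus = 64^(1/2) = 8
Root arguments: θ_k = (90° + 360°k)/2 for k = 0, 1, ..., 1
Roots: 4*sqrt(2) + 4*sqrt(2)i, -4*sqrt(2) - 4*sqrt(2)i


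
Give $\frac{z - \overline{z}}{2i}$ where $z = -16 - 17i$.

z - conjugate(z) = 2bi
(z - conjugate(z))/(2i) = 2bi/(2i) = b = -17


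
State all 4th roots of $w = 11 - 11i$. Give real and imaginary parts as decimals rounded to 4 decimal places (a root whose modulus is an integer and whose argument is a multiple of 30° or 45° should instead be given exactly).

|w| = sqrt(242) ≈ 15.556349, arg(w) = 315°
Root modulus = sqrt(242)^(1/4) ≈ 1.985989
Root arguments: θ_k = (315° + 360°k)/4 for k = 0, 1, ..., 3
Compute each root as (root modulus)(cos θ_k + i sin θ_k) using full-precision intermediates, then round to 4 decimal places.
Roots: 0.3874 + 1.9478i, -1.9478 + 0.3874i, -0.3874 - 1.9478i, 1.9478 - 0.3874i


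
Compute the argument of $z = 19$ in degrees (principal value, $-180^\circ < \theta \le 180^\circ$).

b = 0 and a > 0, so z lies on the positive real axis: θ = 0°


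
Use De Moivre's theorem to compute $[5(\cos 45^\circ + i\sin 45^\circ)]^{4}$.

By De Moivre: z^n = r^n(cos(nθ) + i sin(nθ))
= 5^4(cos(4*45°) + i sin(4*45°))
= 625(cos 180° + i sin 180°)
= -625


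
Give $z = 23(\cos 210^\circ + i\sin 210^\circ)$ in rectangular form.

a = r cos θ = 23 * -sqrt(3)/2 = -23*sqrt(3)/2
b = r sin θ = 23 * -1/2 = -23/2
z = -23*sqrt(3)/2 - (23/2)i


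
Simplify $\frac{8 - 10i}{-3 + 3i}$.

Multiply numerator and denominator by conjugate (-3 - 3i):
= (8 - 10i)(-3 - 3i) / ((-3)^2 + 3^2)
= (-54 + 6i) / 18
Divide through by 6: (-9 + i) / 3
= -3 + (1/3)i


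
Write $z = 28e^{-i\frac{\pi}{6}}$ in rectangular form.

a = r cos θ = 28 * sqrt(3)/2 = 14*sqrt(3)
b = r sin θ = 28 * -1/2 = -14
z = 14*sqrt(3) - 14i


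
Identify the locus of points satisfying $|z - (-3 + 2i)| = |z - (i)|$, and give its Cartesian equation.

|z - z1| = |z - z2| means z is equidistant from z1 and z2,
i.e. the perpendicular bisector of the segment from (-3, 2) to (0, 1) (midpoint (-3/2, 3/2)).
With z = x + yi, square both sides:
(x - (-3))^2 + (y - 2)^2 = (x - 0)^2 + (y - 1)^2
The x^2 and y^2 terms cancel: 6x + (-2)y = 1 - 13 = -12
Simplify: 3x - y = -6
Locus: Perpendicular bisector of the segment from (-3, 2) to (0, 1): the line 3x - y = -6


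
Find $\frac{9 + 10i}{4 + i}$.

Multiply numerator and denominator by conjugate (4 - i):
= (9 + 10i)(4 - i) / (4^2 + 1^2)
= (46 + 31i) / 17
= 46/17 + (31/17)i


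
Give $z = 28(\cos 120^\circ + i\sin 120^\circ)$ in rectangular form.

a = r cos θ = 28 * -1/2 = -14
b = r sin θ = 28 * sqrt(3)/2 = 14*sqrt(3)
z = -14 + 14*sqrt(3)i


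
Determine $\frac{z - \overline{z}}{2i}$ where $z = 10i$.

z - conjugate(z) = 2bi
(z - conjugate(z))/(2i) = 2bi/(2i) = b = 10


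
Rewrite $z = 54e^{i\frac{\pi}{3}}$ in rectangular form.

a = r cos θ = 54 * 1/2 = 27
b = r sin θ = 54 * sqrt(3)/2 = 27*sqrt(3)
z = 27 + 27*sqrt(3)i


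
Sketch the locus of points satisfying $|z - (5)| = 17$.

|z - z0| = r describes a circle centered at z0 with radius r
Here z0 = 5 and r = 17
Locus: Circle centered at (5, 0) with radius 17


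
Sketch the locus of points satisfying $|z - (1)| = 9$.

|z - z0| = r describes a circle centered at z0 with radius r
Here z0 = 1 and r = 9
Locus: Circle centered at (1, 0) with radius 9


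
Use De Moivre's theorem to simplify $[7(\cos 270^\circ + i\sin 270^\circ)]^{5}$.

By De Moivre: z^n = r^n(cos(nθ) + i sin(nθ))
= 7^5(cos(5*270°) + i sin(5*270°))
= 16807(cos 270° + i sin 270°)
= -16807i


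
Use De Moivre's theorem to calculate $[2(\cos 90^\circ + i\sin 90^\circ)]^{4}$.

By De Moivre: z^n = r^n(cos(nθ) + i sin(nθ))
= 2^4(cos(4*90°) + i sin(4*90°))
= 16(cos 0° + i sin 0°)
= 16


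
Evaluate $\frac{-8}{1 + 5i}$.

Multiply numerator and denominator by conjugate (1 - 5i):
= (-8)(1 - 5i) / (1^2 + 5^2)
= (-8 + 40i) / 26
Divide through by 2: (-4 + 20i) / 13
= -4/13 + (20/13)i


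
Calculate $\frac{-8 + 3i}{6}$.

Divisor is real, so divide each part by 6:
= -4/3 + (1/2)i


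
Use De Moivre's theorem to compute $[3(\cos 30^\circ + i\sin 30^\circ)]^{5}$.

By De Moivre: z^n = r^n(cos(nθ) + i sin(nθ))
= 3^5(cos(5*30°) + i sin(5*30°))
= 243(cos 150° + i sin 150°)
= -243*sqrt(3)/2 + (243/2)i


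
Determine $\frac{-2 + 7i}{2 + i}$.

Multiply numerator and denominator by conjugate (2 - i):
= (-2 + 7i)(2 - i) / (2^2 + 1^2)
= (3 + 16i) / 5
= 3/5 + (16/5)i


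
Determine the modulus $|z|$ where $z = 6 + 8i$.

|z| = sqrt(a^2 + b^2) = sqrt(6^2 + 8^2) = sqrt(100) = 10


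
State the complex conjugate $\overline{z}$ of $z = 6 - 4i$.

If z = a + bi, then conjugate(z) = a - bi
conjugate(6 - 4i) = 6 + 4i


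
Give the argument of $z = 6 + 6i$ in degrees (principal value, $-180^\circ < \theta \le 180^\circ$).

θ = arctan(b/a) = arctan(6/6) (quadrant-adjusted) = 45°


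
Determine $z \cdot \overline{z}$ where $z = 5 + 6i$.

z * conjugate(z) = |z|^2 = a^2 + b^2
= 5^2 + 6^2 = 61


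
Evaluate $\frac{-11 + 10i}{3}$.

Divisor is real, so divide each part by 3:
= -11/3 + (10/3)i


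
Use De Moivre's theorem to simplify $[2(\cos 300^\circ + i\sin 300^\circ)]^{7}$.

By De Moivre: z^n = r^n(cos(nθ) + i sin(nθ))
= 2^7(cos(7*300°) + i sin(7*300°))
= 128(cos 300° + i sin 300°)
= 64 - 64*sqrt(3)i


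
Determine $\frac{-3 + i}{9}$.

Divisor is real, so divide each part by 9:
= -1/3 + (1/9)i


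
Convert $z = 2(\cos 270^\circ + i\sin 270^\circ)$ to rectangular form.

a = r cos θ = 2 * 0 = 0
b = r sin θ = 2 * -1 = -2
z = -2i


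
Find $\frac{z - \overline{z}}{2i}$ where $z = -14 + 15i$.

z - conjugate(z) = 2bi
(z - conjugate(z))/(2i) = 2bi/(2i) = b = 15


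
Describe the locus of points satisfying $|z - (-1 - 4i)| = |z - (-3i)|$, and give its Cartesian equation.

|z - z1| = |z - z2| means z is equidistant from z1 and z2,
i.e. the perpendicular bisector of the segment from (-1, -4) to (0, -3) (midpoint (-1/2, -7/2)).
With z = x + yi, square both sides:
(x - (-1))^2 + (y - (-4))^2 = (x - 0)^2 + (y - (-3))^2
The x^2 and y^2 terms cancel: 2x + 2y = 9 - 17 = -8
Simplify: x + y = -4
Locus: Perpendicular bisector of the segment from (-1, -4) to (0, -3): the line x + y = -4


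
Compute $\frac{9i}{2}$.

Divisor is real, so divide each part by 2:
= 0 + (9/2)i


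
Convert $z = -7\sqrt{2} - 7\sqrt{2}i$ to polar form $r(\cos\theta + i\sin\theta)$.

r = |z| = sqrt(a^2 + b^2) = sqrt((-7*sqrt(2))^2 + (-7*sqrt(2))^2) = sqrt(98 + 98) = sqrt(196) = 14
θ = arctan(b/a) = arctan(-9.8995/-9.8995) (quadrant-adjusted) = 225°
z = 14(cos 225° + i sin 225°)


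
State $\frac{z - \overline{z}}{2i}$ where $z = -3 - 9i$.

z - conjugate(z) = 2bi
(z - conjugate(z))/(2i) = 2bi/(2i) = b = -9


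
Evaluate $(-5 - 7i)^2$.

(a + bi)^2 = a^2 - b^2 + 2abi
= (-5)^2 - (-7)^2 + 2*(-5)*(-7)i
= -24 + 70i


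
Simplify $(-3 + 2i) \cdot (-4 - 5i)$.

(a1*a2 - b1*b2) + (a1*b2 + b1*a2)i
= (12 - (-10)) + (15 + (-8))i
= 22 + 7i


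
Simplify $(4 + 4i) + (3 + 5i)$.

(4 + 3) + (4 + 5)i = 7 + 9i


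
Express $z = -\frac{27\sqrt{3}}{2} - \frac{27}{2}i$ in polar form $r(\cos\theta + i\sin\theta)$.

r = |z| = sqrt(a^2 + b^2) = sqrt((-27*sqrt(3)/2)^2 + (-27/2)^2) = sqrt(2187/4 + 729/4) = sqrt(729) = 27
θ = arctan(b/a) = arctan(-13.5/-23.3827) (quadrant-adjusted) = 210°
z = 27(cos 210° + i sin 210°)


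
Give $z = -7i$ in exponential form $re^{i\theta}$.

r = |z| = sqrt((0)^2 + (-7)^2) = sqrt(0 + 49) = sqrt(49) = 7
a = 0 and b < 0, so z lies on the negative imaginary axis: θ = -90° = -π/2
z = 7e^(-i*π/2)


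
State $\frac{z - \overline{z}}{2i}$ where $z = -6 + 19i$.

z - conjugate(z) = 2bi
(z - conjugate(z))/(2i) = 2bi/(2i) = b = 19


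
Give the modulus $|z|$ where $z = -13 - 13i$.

|z| = sqrt(a^2 + b^2) = sqrt((-13)^2 + (-13)^2) = sqrt(338) = sqrt(338)


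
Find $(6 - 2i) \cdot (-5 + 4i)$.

(a1*a2 - b1*b2) + (a1*b2 + b1*a2)i
= (-30 - (-8)) + (24 + 10)i
= -22 + 34i


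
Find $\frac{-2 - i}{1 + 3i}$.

Multiply numerator and denominator by conjugate (1 - 3i):
= (-2 - i)(1 - 3i) / (1^2 + 3^2)
= (-5 + 5i) / 10
Divide through by 5: (-1 + i) / 2
= -1/2 + (1/2)i


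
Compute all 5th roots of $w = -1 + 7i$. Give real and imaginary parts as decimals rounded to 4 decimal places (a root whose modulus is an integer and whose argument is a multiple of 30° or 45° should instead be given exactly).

|w| = sqrt(50) ≈ 7.071068, arg(w) ≈ 98.130102°
Root modulus = sqrt(50)^(1/5) ≈ 1.478758
Root arguments: θ_k = (arg(w) + 360°k)/5 for k = 0, 1, ..., 4
Compute each root as (root modulus)(cos θ_k + i sin θ_k) using full-precision intermediates, then round to 4 decimal places.
Roots: 1.3928 + 0.4967i, -0.0420 + 1.4782i, -1.4188 + 0.4169i, -0.8349 - 1.2205i, 0.9028 - 1.1712i


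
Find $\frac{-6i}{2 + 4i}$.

Multiply numerator and denominator by conjugate (2 - 4i):
= (-6i)(2 - 4i) / (2^2 + 4^2)
= (-24 - 12i) / 20
Divide through by 4: (-6 - 3i) / 5
= -6/5 - (3/5)i


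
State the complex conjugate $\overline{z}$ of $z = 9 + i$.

If z = a + bi, then conjugate(z) = a - bi
conjugate(9 + i) = 9 - i


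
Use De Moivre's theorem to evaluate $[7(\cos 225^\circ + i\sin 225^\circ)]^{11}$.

By De Moivre: z^n = r^n(cos(nθ) + i sin(nθ))
= 7^11(cos(11*225°) + i sin(11*225°))
= 1977326743(cos 315° + i sin 315°)
= 1977326743*sqrt(2)/2 - (1977326743*sqrt(2)/2)i


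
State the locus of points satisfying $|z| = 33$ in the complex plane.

|z| = 33 means sqrt(x^2 + y^2) = 33
This is a circle of radius 33 centered at the origin


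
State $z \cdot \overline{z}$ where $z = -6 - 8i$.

z * conjugate(z) = |z|^2 = a^2 + b^2
= (-6)^2 + (-8)^2 = 100


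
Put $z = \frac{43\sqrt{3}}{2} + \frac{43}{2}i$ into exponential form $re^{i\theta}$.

r = |z| = sqrt((43*sqrt(3)/2)^2 + (43/2)^2) = sqrt(5547/4 + 1849/4) = sqrt(1849) = 43
θ = arctan(b/a) = arctan(21.5/37.2391) (quadrant-adjusted) = 30° = π/6
z = 43e^(i*π/6)


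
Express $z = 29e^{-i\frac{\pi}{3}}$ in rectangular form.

a = r cos θ = 29 * 1/2 = 29/2
b = r sin θ = 29 * -sqrt(3)/2 = -29*sqrt(3)/2
z = 29/2 - (29*sqrt(3)/2)i


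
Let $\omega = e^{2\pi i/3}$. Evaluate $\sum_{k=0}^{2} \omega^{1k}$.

Let ζ = ω^1 = e^(2πi·1/3). Since 3 ∤ 1, ζ ≠ 1.
Sum = Σ_{k=0}^{2} ζ^k = (ζ^3 - 1)/(ζ - 1) = (ω^{1·3} - 1)/(ζ - 1) = (1 - 1)/(ζ - 1) = 0


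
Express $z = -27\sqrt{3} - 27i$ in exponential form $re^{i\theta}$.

r = |z| = sqrt((-27*sqrt(3))^2 + (-27)^2) = sqrt(2187 + 729) = sqrt(2916) = 54
θ = arctan(b/a) = arctan(-27/-46.7654) (quadrant-adjusted) = -150° = -5π/6
z = 54e^(-i*5π/6)


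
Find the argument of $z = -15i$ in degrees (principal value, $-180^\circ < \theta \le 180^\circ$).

a = 0 and b < 0, so z lies on the negative imaginary axis: θ = -90°


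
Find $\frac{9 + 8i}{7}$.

Divisor is real, so divide each part by 7:
= 9/7 + (8/7)i


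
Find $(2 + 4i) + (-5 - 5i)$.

(2 + (-5)) + (4 + (-5))i = -3 - i


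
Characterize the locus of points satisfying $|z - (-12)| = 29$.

|z - z0| = r describes a circle centered at z0 with radius r
Here z0 = -12 and r = 29
Locus: Circle centered at (-12, 0) with radius 29


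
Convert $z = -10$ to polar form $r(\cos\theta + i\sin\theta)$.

r = |z| = sqrt(a^2 + b^2) = sqrt((-10)^2 + (0)^2) = sqrt(100 + 0) = sqrt(100) = 10
b = 0 and a < 0, so z lies on the negative real axis: θ = 180°
z = 10(cos 180° + i sin 180°)


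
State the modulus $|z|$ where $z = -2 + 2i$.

|z| = sqrt(a^2 + b^2) = sqrt((-2)^2 + 2^2) = sqrt(8) = sqrt(8)


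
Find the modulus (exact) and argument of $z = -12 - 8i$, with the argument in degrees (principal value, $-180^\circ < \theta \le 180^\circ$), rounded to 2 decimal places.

|z| = sqrt((-12)^2 + (-8)^2) = sqrt(208)
arg(z) = arctan(b/a) = arctan(-8/-12) (quadrant-adjusted) = -146.31°


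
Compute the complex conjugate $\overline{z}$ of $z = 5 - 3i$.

If z = a + bi, then conjugate(z) = a - bi
conjugate(5 - 3i) = 5 + 3i


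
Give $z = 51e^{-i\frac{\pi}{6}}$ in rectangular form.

a = r cos θ = 51 * sqrt(3)/2 = 51*sqrt(3)/2
b = r sin θ = 51 * -1/2 = -51/2
z = 51*sqrt(3)/2 - (51/2)i


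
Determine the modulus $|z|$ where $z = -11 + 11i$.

|z| = sqrt(a^2 + b^2) = sqrt((-11)^2 + 11^2) = sqrt(242) = sqrt(242)


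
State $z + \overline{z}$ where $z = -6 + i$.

z + conjugate(z) = (a + bi) + (a - bi) = 2a
= 2 * (-6) = -12


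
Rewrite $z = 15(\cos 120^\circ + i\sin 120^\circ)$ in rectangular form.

a = r cos θ = 15 * -1/2 = -15/2
b = r sin θ = 15 * sqrt(3)/2 = 15*sqrt(3)/2
z = -15/2 + (15*sqrt(3)/2)i


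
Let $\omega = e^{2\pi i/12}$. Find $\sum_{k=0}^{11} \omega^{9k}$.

Let ζ = ω^9 = e^(2πi·9/12). Since 12 ∤ 9, ζ ≠ 1.
Sum = Σ_{k=0}^{11} ζ^k = (ζ^12 - 1)/(ζ - 1) = (ω^{9·12} - 1)/(ζ - 1) = (1 - 1)/(ζ - 1) = 0


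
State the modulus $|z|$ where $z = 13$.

|z| = sqrt(a^2 + b^2) = sqrt(13^2 + 0^2) = sqrt(169) = 13


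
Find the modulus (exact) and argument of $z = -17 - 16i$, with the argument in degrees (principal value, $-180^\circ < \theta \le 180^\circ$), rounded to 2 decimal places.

|z| = sqrt((-17)^2 + (-16)^2) = sqrt(545)
arg(z) = arctan(b/a) = arctan(-16/-17) (quadrant-adjusted) = -136.74°


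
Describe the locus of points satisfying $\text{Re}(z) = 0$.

Re(z) = x where z = x + yi; the equation x = 0 is satisfied by all points with that x-coordinate
Locus: Vertical line x = 0


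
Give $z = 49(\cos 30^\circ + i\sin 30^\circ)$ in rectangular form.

a = r cos θ = 49 * sqrt(3)/2 = 49*sqrt(3)/2
b = r sin θ = 49 * 1/2 = 49/2
z = 49*sqrt(3)/2 + (49/2)i


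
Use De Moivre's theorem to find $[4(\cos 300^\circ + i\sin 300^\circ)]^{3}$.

By De Moivre: z^n = r^n(cos(nθ) + i sin(nθ))
= 4^3(cos(3*300°) + i sin(3*300°))
= 64(cos 180° + i sin 180°)
= -64


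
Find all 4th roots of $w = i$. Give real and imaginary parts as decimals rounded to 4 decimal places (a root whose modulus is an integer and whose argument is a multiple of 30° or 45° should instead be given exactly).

|w| = 1, arg(w) = 90°
Root modulus = 1^(1/4) = 1
Root arguments: θ_k = (90° + 360°k)/4 for k = 0, 1, ..., 3
Compute each root as (root modulus)(cos θ_k + i sin θ_k) using full-precision intermediates, then round to 4 decimal places.
Roots: 0.9239 + 0.3827i, -0.3827 + 0.9239i, -0.9239 - 0.3827i, 0.3827 - 0.9239i


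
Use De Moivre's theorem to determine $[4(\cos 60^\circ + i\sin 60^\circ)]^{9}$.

By De Moivre: z^n = r^n(cos(nθ) + i sin(nθ))
= 4^9(cos(9*60°) + i sin(9*60°))
= 262144(cos 180° + i sin 180°)
= -262144


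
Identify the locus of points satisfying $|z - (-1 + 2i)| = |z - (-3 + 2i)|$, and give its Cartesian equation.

|z - z1| = |z - z2| means z is equidistant from z1 and z2,
i.e. the perpendicular bisector of the segment from (-1, 2) to (-3, 2) (midpoint (-2, 2)).
With z = x + yi, square both sides:
(x - (-1))^2 + (y - 2)^2 = (x - (-3))^2 + (y - 2)^2
The x^2 and y^2 terms cancel: -4x + 0y = 13 - 5 = 8
Simplify: x = -2
Locus: Perpendicular bisector of the segment from (-1, 2) to (-3, 2): the line x = -2


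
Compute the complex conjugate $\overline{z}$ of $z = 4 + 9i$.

If z = a + bi, then conjugate(z) = a - bi
conjugate(4 + 9i) = 4 - 9i


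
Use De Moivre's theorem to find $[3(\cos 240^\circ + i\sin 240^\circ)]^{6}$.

By De Moivre: z^n = r^n(cos(nθ) + i sin(nθ))
= 3^6(cos(6*240°) + i sin(6*240°))
= 729(cos 0° + i sin 0°)
= 729


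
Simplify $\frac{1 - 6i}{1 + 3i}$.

Multiply numerator and denominator by conjugate (1 - 3i):
= (1 - 6i)(1 - 3i) / (1^2 + 3^2)
= (-17 - 9i) / 10
= -17/10 - (9/10)i


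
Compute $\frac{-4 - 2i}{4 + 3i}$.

Multiply numerator and denominator by conjugate (4 - 3i):
= (-4 - 2i)(4 - 3i) / (4^2 + 3^2)
= (-22 + 4i) / 25
= -22/25 + (4/25)i


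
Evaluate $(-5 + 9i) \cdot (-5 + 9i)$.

(a1*a2 - b1*b2) + (a1*b2 + b1*a2)i
= (25 - 81) + (-45 + (-45))i
= -56 - 90i


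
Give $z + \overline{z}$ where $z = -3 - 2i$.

z + conjugate(z) = (a + bi) + (a - bi) = 2a
= 2 * (-3) = -6


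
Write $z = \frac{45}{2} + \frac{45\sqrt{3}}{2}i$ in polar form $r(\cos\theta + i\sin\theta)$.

r = |z| = sqrt(a^2 + b^2) = sqrt((45/2)^2 + (45*sqrt(3)/2)^2) = sqrt(2025/4 + 6075/4) = sqrt(2025) = 45
θ = arctan(b/a) = arctan(38.9711/22.5) (quadrant-adjusted) = 60°
z = 45(cos 60° + i sin 60°)


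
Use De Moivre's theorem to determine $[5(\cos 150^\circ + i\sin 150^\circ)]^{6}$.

By De Moivre: z^n = r^n(cos(nθ) + i sin(nθ))
= 5^6(cos(6*150°) + i sin(6*150°))
= 15625(cos 180° + i sin 180°)
= -15625


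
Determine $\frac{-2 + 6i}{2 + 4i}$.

Multiply numerator and denominator by conjugate (2 - 4i):
= (-2 + 6i)(2 - 4i) / (2^2 + 4^2)
= (20 + 20i) / 20
= 1 + i


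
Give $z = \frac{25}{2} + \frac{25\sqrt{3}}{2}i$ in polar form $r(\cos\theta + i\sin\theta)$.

r = |z| = sqrt(a^2 + b^2) = sqrt((25/2)^2 + (25*sqrt(3)/2)^2) = sqrt(625/4 + 1875/4) = sqrt(625) = 25
θ = arctan(b/a) = arctan(21.6506/12.5) (quadrant-adjusted) = 60°
z = 25(cos 60° + i sin 60°)


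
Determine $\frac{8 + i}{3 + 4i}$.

Multiply numerator and denominator by conjugate (3 - 4i):
= (8 + i)(3 - 4i) / (3^2 + 4^2)
= (28 - 29i) / 25
= 28/25 - (29/25)i


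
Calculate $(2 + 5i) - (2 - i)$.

(2 - 2) + (5 - (-1))i = 6i


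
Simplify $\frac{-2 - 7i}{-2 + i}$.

Multiply numerator and denominator by conjugate (-2 - i):
= (-2 - 7i)(-2 - i) / ((-2)^2 + 1^2)
= (-3 + 16i) / 5
= -3/5 + (16/5)i


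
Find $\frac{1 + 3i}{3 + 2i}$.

Multiply numerator and denominator by conjugate (3 - 2i):
= (1 + 3i)(3 - 2i) / (3^2 + 2^2)
= (9 + 7i) / 13
= 9/13 + (7/13)i


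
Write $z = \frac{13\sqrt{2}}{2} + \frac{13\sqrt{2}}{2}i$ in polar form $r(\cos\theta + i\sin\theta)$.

r = |z| = sqrt(a^2 + b^2) = sqrt((13*sqrt(2)/2)^2 + (13*sqrt(2)/2)^2) = sqrt(169/2 + 169/2) = sqrt(169) = 13
θ = arctan(b/a) = arctan(9.1924/9.1924) (quadrant-adjusted) = 45°
z = 13(cos 45° + i sin 45°)


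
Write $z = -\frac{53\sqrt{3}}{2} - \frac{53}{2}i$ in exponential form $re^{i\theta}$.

r = |z| = sqrt((-53*sqrt(3)/2)^2 + (-53/2)^2) = sqrt(8427/4 + 2809/4) = sqrt(2809) = 53
θ = arctan(b/a) = arctan(-26.5/-45.8993) (quadrant-adjusted) = -150° = -5π/6
z = 53e^(-i*5π/6)


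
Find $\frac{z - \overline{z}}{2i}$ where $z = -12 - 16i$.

z - conjugate(z) = 2bi
(z - conjugate(z))/(2i) = 2bi/(2i) = b = -16


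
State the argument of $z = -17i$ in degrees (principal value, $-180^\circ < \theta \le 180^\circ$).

a = 0 and b < 0, so z lies on the negative imaginary axis: θ = -90°


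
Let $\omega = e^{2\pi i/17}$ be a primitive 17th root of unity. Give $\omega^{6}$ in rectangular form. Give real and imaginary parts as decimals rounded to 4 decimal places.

ω^6 = e^(2πi·6/17) = e^(i·12π/17)
= cos(12π/17) + i sin(12π/17)
= -0.6026 + 0.7980i


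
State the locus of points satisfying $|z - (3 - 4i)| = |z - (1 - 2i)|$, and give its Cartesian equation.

|z - z1| = |z - z2| means z is equidistant from z1 and z2,
i.e. the perpendicular bisector of the segment from (3, -4) to (1, -2) (midpoint (2, -3)).
With z = x + yi, square both sides:
(x - 3)^2 + (y - (-4))^2 = (x - 1)^2 + (y - (-2))^2
The x^2 and y^2 terms cancel: -4x + 4y = 5 - 25 = -20
Simplify: x - y = 5
Locus: Perpendicular bisector of the segment from (3, -4) to (1, -2): the line x - y = 5


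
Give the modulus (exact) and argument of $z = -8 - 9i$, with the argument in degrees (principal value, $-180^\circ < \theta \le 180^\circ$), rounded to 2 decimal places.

|z| = sqrt((-8)^2 + (-9)^2) = sqrt(145)
arg(z) = arctan(b/a) = arctan(-9/-8) (quadrant-adjusted) = -131.63°


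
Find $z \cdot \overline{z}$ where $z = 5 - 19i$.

z * conjugate(z) = |z|^2 = a^2 + b^2
= 5^2 + (-19)^2 = 386


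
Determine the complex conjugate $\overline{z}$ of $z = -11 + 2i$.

If z = a + bi, then conjugate(z) = a - bi
conjugate(-11 + 2i) = -11 - 2i


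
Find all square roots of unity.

ω_k = e^(2πik/2) = cos(2πk/2) + i sin(2πk/2) for k = 0, 1, ..., 1
Roots: 1, -1


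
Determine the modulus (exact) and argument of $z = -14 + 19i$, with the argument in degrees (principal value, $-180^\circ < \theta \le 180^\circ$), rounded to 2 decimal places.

|z| = sqrt((-14)^2 + 19^2) = sqrt(557)
arg(z) = arctan(b/a) = arctan(19/-14) (quadrant-adjusted) = 126.38°


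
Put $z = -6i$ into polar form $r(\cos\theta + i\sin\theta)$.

r = |z| = sqrt(a^2 + b^2) = sqrt((0)^2 + (-6)^2) = sqrt(0 + 36) = sqrt(36) = 6
a = 0 and b < 0, so z lies on the negative imaginary axis: θ = 270°
z = 6(cos 270° + i sin 270°)


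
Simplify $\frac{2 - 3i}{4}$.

Divisor is real, so divide each part by 4:
= 1/2 - (3/4)i


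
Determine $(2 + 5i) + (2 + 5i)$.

(2 + 2) + (5 + 5)i = 4 + 10i


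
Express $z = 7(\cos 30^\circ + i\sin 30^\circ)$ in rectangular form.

a = r cos θ = 7 * sqrt(3)/2 = 7*sqrt(3)/2
b = r sin θ = 7 * 1/2 = 7/2
z = 7*sqrt(3)/2 + (7/2)i


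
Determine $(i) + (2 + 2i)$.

(0 + 2) + (1 + 2)i = 2 + 3i


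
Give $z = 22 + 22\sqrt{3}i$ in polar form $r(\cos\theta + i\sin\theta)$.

r = |z| = sqrt(a^2 + b^2) = sqrt((22)^2 + (22*sqrt(3))^2) = sqrt(484 + 1452) = sqrt(1936) = 44
θ = arctan(b/a) = arctan(38.1051/22) (quadrant-adjusted) = 60°
z = 44(cos 60° + i sin 60°)


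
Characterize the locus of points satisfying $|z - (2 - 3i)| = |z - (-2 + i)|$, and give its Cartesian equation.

|z - z1| = |z - z2| means z is equidistant from z1 and z2,
i.e. the perpendicular bisector of the segment from (2, -3) to (-2, 1) (midpoint (0, -1)).
With z = x + yi, square both sides:
(x - 2)^2 + (y - (-3))^2 = (x - (-2))^2 + (y - 1)^2
The x^2 and y^2 terms cancel: -8x + 8y = 5 - 13 = -8
Simplify: x - y = 1
Locus: Perpendicular bisector of the segment from (2, -3) to (-2, 1): the line x - y = 1


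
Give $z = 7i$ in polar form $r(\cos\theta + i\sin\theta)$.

r = |z| = sqrt(a^2 + b^2) = sqrt((0)^2 + (7)^2) = sqrt(0 + 49) = sqrt(49) = 7
a = 0 and b > 0, so z lies on the positive imaginary axis: θ = 90°
z = 7(cos 90° + i sin 90°)


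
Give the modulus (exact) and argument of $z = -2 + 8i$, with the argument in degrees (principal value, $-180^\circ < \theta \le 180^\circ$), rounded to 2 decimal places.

|z| = sqrt((-2)^2 + 8^2) = sqrt(68)
arg(z) = arctan(b/a) = arctan(8/-2) (quadrant-adjusted) = 104.04°


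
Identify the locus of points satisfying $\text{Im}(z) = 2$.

Im(z) = y where z = x + yi; the equation y = 2 is satisfied by all points with that y-coordinate
Locus: Horizontal line y = 2


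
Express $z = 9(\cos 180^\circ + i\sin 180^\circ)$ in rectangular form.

a = r cos θ = 9 * -1 = -9
b = r sin θ = 9 * 0 = 0
z = -9


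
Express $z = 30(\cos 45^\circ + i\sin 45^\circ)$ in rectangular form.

a = r cos θ = 30 * sqrt(2)/2 = 15*sqrt(2)
b = r sin θ = 30 * sqrt(2)/2 = 15*sqrt(2)
z = 15*sqrt(2) + 15*sqrt(2)i


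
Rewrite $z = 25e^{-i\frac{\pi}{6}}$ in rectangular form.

a = r cos θ = 25 * sqrt(3)/2 = 25*sqrt(3)/2
b = r sin θ = 25 * -1/2 = -25/2
z = 25*sqrt(3)/2 - (25/2)i


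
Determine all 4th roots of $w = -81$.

|w| = 81, arg(w) = 180°
Root modulus = 81^(1/4) = 3
Root arguments: θ_k = (180° + 360°k)/4 for k = 0, 1, ..., 3
Roots: 3*sqrt(2)/2 + (3*sqrt(2)/2)i, -3*sqrt(2)/2 + (3*sqrt(2)/2)i, -3*sqrt(2)/2 - (3*sqrt(2)/2)i, 3*sqrt(2)/2 - (3*sqrt(2)/2)i


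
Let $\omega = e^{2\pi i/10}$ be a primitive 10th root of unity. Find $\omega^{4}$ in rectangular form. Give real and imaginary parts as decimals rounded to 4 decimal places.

ω^4 = e^(2πi·4/10) = e^(i·4π/5)
= cos(4π/5) + i sin(4π/5)
= -0.8090 + 0.5878i


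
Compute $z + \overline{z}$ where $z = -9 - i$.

z + conjugate(z) = (a + bi) + (a - bi) = 2a
= 2 * (-9) = -18


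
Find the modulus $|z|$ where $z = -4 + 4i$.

|z| = sqrt(a^2 + b^2) = sqrt((-4)^2 + 4^2) = sqrt(32) = sqrt(32)


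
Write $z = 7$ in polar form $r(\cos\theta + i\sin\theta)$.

r = |z| = sqrt(a^2 + b^2) = sqrt((7)^2 + (0)^2) = sqrt(49 + 0) = sqrt(49) = 7
b = 0 and a > 0, so z lies on the positive real axis: θ = 0°
z = 7(cos 0° + i sin 0°)


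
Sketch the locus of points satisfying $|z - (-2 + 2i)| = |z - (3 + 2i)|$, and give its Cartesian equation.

|z - z1| = |z - z2| means z is equidistant from z1 and z2,
i.e. the perpendicular bisector of the segment from (-2, 2) to (3, 2) (midpoint (1/2, 2)).
With z = x + yi, square both sides:
(x - (-2))^2 + (y - 2)^2 = (x - 3)^2 + (y - 2)^2
The x^2 and y^2 terms cancel: 10x + 0y = 13 - 8 = 5
Simplify: x = 1/2
Locus: Perpendicular bisector of the segment from (-2, 2) to (3, 2): the line x = 1/2


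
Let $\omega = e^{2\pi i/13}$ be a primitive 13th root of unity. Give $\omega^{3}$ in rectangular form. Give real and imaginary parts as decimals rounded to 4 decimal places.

ω^3 = e^(2πi·3/13) = e^(i·6π/13)
= cos(6π/13) + i sin(6π/13)
= 0.1205 + 0.9927i


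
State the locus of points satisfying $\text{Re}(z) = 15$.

Re(z) = x where z = x + yi; the equation x = 15 is satisfied by all points with that x-coordinate
Locus: Vertical line x = 15


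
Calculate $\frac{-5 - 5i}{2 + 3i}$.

Multiply numerator and denominator by conjugate (2 - 3i):
= (-5 - 5i)(2 - 3i) / (2^2 + 3^2)
= (-25 + 5i) / 13
= -25/13 + (5/13)i


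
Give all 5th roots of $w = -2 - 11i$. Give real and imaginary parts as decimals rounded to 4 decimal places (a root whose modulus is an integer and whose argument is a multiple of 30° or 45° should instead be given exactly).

|w| = sqrt(125) ≈ 11.180340, arg(w) ≈ 259.695154°
Root modulus = sqrt(125)^(1/5) ≈ 1.620657
Root arguments: θ_k = (arg(w) + 360°k)/5 for k = 0, 1, ..., 4
Compute each root as (root modulus)(cos θ_k + i sin θ_k) using full-precision intermediates, then round to 4 decimal places.
Roots: 0.9991 + 1.2760i, -0.9048 + 1.3445i, -1.5583 - 0.4451i, -0.0583 - 1.6196i, 1.5223 - 0.5559i


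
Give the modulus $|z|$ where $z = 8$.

|z| = sqrt(a^2 + b^2) = sqrt(8^2 + 0^2) = sqrt(64) = 8


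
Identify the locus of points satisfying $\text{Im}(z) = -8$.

Im(z) = y where z = x + yi; the equation y = -8 is satisfied by all points with that y-coordinate
Locus: Horizontal line y = -8


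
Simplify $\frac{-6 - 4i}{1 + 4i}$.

Multiply numerator and denominator by conjugate (1 - 4i):
= (-6 - 4i)(1 - 4i) / (1^2 + 4^2)
= (-22 + 20i) / 17
= -22/17 + (20/17)i


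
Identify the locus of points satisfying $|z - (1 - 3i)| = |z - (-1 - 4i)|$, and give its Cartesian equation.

|z - z1| = |z - z2| means z is equidistant from z1 and z2,
i.e. the perpendicular bisector of the segment from (1, -3) to (-1, -4) (midpoint (0, -7/2)).
With z = x + yi, square both sides:
(x - 1)^2 + (y - (-3))^2 = (x - (-1))^2 + (y - (-4))^2
The x^2 and y^2 terms cancel: -4x + (-2)y = 17 - 10 = 7
Simplify: 4x + 2y = -7
Locus: Perpendicular bisector of the segment from (1, -3) to (-1, -4): the line 4x + 2y = -7


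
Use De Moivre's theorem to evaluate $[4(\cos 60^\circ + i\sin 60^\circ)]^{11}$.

By De Moivre: z^n = r^n(cos(nθ) + i sin(nθ))
= 4^11(cos(11*60°) + i sin(11*60°))
= 4194304(cos 300° + i sin 300°)
= 2097152 - 2097152*sqrt(3)i


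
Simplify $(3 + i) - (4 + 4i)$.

(3 - 4) + (1 - 4)i = -1 - 3i


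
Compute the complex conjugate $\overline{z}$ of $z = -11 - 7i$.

If z = a + bi, then conjugate(z) = a - bi
conjugate(-11 - 7i) = -11 + 7i


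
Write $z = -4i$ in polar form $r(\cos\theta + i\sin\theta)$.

r = |z| = sqrt(a^2 + b^2) = sqrt((0)^2 + (-4)^2) = sqrt(0 + 16) = sqrt(16) = 4
a = 0 and b < 0, so z lies on the negative imaginary axis: θ = 270°
z = 4(cos 270° + i sin 270°)


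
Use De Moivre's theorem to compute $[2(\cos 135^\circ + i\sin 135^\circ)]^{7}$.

By De Moivre: z^n = r^n(cos(nθ) + i sin(nθ))
= 2^7(cos(7*135°) + i sin(7*135°))
= 128(cos 225° + i sin 225°)
= -64*sqrt(2) - 64*sqrt(2)i


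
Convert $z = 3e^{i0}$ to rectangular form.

a = r cos θ = 3 * 1 = 3
b = r sin θ = 3 * 0 = 0
z = 3


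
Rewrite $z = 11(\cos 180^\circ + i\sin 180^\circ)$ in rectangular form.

a = r cos θ = 11 * -1 = -11
b = r sin θ = 11 * 0 = 0
z = -11


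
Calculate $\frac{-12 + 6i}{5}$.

Divisor is real, so divide each part by 5:
= -12/5 + (6/5)i


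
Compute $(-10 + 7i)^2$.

(a + bi)^2 = a^2 - b^2 + 2abi
= (-10)^2 - 7^2 + 2*(-10)*7i
= 51 - 140i


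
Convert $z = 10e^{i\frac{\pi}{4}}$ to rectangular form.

a = r cos θ = 10 * sqrt(2)/2 = 5*sqrt(2)
b = r sin θ = 10 * sqrt(2)/2 = 5*sqrt(2)
z = 5*sqrt(2) + 5*sqrt(2)i


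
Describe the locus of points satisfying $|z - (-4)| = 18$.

|z - z0| = r describes a circle centered at z0 with radius r
Here z0 = -4 and r = 18
Locus: Circle centered at (-4, 0) with radius 18


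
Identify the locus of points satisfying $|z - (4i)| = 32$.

|z - z0| = r describes a circle centered at z0 with radius r
Here z0 = 4i and r = 32
Locus: Circle centered at (0, 4) with radius 32


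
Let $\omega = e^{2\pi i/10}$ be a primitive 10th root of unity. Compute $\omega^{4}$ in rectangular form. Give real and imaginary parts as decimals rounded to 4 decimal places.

ω^4 = e^(2πi·4/10) = e^(i·4π/5)
= cos(4π/5) + i sin(4π/5)
= -0.8090 + 0.5878i


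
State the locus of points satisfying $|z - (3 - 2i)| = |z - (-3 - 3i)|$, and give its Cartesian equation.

|z - z1| = |z - z2| means z is equidistant from z1 and z2,
i.e. the perpendicular bisector of the segment from (3, -2) to (-3, -3) (midpoint (0, -5/2)).
With z = x + yi, square both sides:
(x - 3)^2 + (y - (-2))^2 = (x - (-3))^2 + (y - (-3))^2
The x^2 and y^2 terms cancel: -12x + (-2)y = 18 - 13 = 5
Simplify: 12x + 2y = -5
Locus: Perpendicular bisector of the segment from (3, -2) to (-3, -3): the line 12x + 2y = -5


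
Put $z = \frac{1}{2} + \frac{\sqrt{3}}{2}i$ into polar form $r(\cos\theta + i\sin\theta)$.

r = |z| = sqrt(a^2 + b^2) = sqrt((1/2)^2 + (sqrt(3)/2)^2) = sqrt(1/4 + 3/4) = sqrt(1) = 1
θ = arctan(b/a) = arctan(0.866/0.5) (quadrant-adjusted) = 60°
z = 1(cos 60° + i sin 60°)


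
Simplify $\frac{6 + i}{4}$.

Divisor is real, so divide each part by 4:
= 3/2 + (1/4)i


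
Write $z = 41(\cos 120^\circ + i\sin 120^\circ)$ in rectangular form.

a = r cos θ = 41 * -1/2 = -41/2
b = r sin θ = 41 * sqrt(3)/2 = 41*sqrt(3)/2
z = -41/2 + (41*sqrt(3)/2)i


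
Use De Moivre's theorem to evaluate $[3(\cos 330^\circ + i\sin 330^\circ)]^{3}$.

By De Moivre: z^n = r^n(cos(nθ) + i sin(nθ))
= 3^3(cos(3*330°) + i sin(3*330°))
= 27(cos 270° + i sin 270°)
= -27i


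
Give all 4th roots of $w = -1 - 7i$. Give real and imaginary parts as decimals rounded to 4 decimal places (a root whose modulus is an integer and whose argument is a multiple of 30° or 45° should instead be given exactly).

|w| = sqrt(50) ≈ 7.071068, arg(w) ≈ 261.869898°
Root modulus = sqrt(50)^(1/4) ≈ 1.630689
Root arguments: θ_k = (arg(w) + 360°k)/4 for k = 0, 1, ..., 3
Compute each root as (root modulus)(cos θ_k + i sin θ_k) using full-precision intermediates, then round to 4 decimal places.
Roots: 0.6771 + 1.4835i, -1.4835 + 0.6771i, -0.6771 - 1.4835i, 1.4835 - 0.6771i


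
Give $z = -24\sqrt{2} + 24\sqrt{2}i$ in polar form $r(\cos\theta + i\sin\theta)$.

r = |z| = sqrt(a^2 + b^2) = sqrt((-24*sqrt(2))^2 + (24*sqrt(2))^2) = sqrt(1152 + 1152) = sqrt(2304) = 48
θ = arctan(b/a) = arctan(33.9411/-33.9411) (quadrant-adjusted) = 135°
z = 48(cos 135° + i sin 135°)


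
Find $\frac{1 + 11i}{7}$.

Divisor is real, so divide each part by 7:
= 1/7 + (11/7)i


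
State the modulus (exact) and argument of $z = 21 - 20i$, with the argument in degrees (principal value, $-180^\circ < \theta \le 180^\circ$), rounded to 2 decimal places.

|z| = sqrt(21^2 + (-20)^2) = 29
arg(z) = arctan(b/a) = arctan(-20/21) (quadrant-adjusted) = -43.60°


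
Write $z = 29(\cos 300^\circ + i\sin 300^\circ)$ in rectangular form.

a = r cos θ = 29 * 1/2 = 29/2
b = r sin θ = 29 * -sqrt(3)/2 = -29*sqrt(3)/2
z = 29/2 - (29*sqrt(3)/2)i


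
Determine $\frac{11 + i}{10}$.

Divisor is real, so divide each part by 10:
= 11/10 + (1/10)i


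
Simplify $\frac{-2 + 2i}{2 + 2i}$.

Multiply numerator and denominator by conjugate (2 - 2i):
= (-2 + 2i)(2 - 2i) / (2^2 + 2^2)
= (8i) / 8
= i


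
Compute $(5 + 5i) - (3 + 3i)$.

(5 - 3) + (5 - 3)i = 2 + 2i


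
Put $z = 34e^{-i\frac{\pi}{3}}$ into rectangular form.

a = r cos θ = 34 * 1/2 = 17
b = r sin θ = 34 * -sqrt(3)/2 = -17*sqrt(3)
z = 17 - 17*sqrt(3)i


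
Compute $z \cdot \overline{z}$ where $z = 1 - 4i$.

z * conjugate(z) = |z|^2 = a^2 + b^2
= 1^2 + (-4)^2 = 17


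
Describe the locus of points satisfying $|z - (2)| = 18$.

|z - z0| = r describes a circle centered at z0 with radius r
Here z0 = 2 and r = 18
Locus: Circle centered at (2, 0) with radius 18


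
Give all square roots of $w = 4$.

|w| = 4, arg(w) = 0°
Root modulus = 4^(1/2) = 2
Root arguments: θ_k = (0° + 360°k)/2 for k = 0, 1, ..., 1
Roots: 2, -2


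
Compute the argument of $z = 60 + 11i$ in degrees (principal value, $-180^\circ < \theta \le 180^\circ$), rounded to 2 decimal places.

θ = arctan(b/a) = arctan(11/60) (quadrant-adjusted) = 10.39°


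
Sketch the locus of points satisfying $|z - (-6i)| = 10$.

|z - z0| = r describes a circle centered at z0 with radius r
Here z0 = -6i and r = 10
Locus: Circle centered at (0, -6) with radius 10


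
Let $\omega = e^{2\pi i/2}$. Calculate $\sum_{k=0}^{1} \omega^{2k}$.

Since 2 divides 2, ω^2 = (ω^2)^1 = 1^1 = 1, so every term is 1.
Sum = 2 · 1 = 2


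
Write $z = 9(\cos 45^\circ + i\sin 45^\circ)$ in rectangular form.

a = r cos θ = 9 * sqrt(2)/2 = 9*sqrt(2)/2
b = r sin θ = 9 * sqrt(2)/2 = 9*sqrt(2)/2
z = 9*sqrt(2)/2 + (9*sqrt(2)/2)i


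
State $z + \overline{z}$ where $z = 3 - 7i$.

z + conjugate(z) = (a + bi) + (a - bi) = 2a
= 2 * 3 = 6


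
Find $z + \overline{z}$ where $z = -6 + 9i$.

z + conjugate(z) = (a + bi) + (a - bi) = 2a
= 2 * (-6) = -12


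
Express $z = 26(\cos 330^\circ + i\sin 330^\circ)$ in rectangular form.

a = r cos θ = 26 * sqrt(3)/2 = 13*sqrt(3)
b = r sin θ = 26 * -1/2 = -13
z = 13*sqrt(3) - 13i


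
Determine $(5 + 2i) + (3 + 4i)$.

(5 + 3) + (2 + 4)i = 8 + 6i


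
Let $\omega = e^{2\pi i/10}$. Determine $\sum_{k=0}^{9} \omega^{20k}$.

Since 10 divides 20, ω^20 = (ω^10)^2 = 1^2 = 1, so every term is 1.
Sum = 10 · 1 = 10


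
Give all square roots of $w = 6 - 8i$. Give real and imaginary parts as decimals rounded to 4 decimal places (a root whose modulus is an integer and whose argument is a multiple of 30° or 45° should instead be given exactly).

|w| = 10, arg(w) ≈ 306.869898°
Root modulus = 10^(1/2) ≈ 3.162278
Root arguments: θ_k = (arg(w) + 360°k)/2 for k = 0, 1, ..., 1
Compute each root as (root modulus)(cos θ_k + i sin θ_k) using full-precision intermediates, then round to 4 decimal places.
Roots: -2.8284 + 1.4142i, 2.8284 - 1.4142i


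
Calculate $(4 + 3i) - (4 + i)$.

(4 - 4) + (3 - 1)i = 2i


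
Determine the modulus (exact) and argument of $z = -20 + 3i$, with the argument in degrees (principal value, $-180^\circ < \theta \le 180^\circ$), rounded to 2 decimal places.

|z| = sqrt((-20)^2 + 3^2) = sqrt(409)
arg(z) = arctan(b/a) = arctan(3/-20) (quadrant-adjusted) = 171.47°


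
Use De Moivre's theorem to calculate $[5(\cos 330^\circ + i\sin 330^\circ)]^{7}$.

By De Moivre: z^n = r^n(cos(nθ) + i sin(nθ))
= 5^7(cos(7*330°) + i sin(7*330°))
= 78125(cos 150° + i sin 150°)
= -78125*sqrt(3)/2 + (78125/2)i


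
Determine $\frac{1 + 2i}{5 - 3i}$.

Multiply numerator and denominator by conjugate (5 + 3i):
= (1 + 2i)(5 + 3i) / (5^2 + (-3)^2)
= (-1 + 13i) / 34
= -1/34 + (13/34)i


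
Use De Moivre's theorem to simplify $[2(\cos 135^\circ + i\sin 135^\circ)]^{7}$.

By De Moivre: z^n = r^n(cos(nθ) + i sin(nθ))
= 2^7(cos(7*135°) + i sin(7*135°))
= 128(cos 225° + i sin 225°)
= -64*sqrt(2) - 64*sqrt(2)i


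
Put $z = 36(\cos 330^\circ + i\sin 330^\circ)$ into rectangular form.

a = r cos θ = 36 * sqrt(3)/2 = 18*sqrt(3)
b = r sin θ = 36 * -1/2 = -18
z = 18*sqrt(3) - 18i


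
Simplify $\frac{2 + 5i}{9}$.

Divisor is real, so divide each part by 9:
= 2/9 + (5/9)i


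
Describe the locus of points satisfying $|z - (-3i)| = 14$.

|z - z0| = r describes a circle centered at z0 with radius r
Here z0 = -3i and r = 14
Locus: Circle centered at (0, -3) with radius 14


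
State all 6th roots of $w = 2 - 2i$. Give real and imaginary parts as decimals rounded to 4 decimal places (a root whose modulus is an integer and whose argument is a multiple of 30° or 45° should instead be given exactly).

|w| = sqrt(8) ≈ 2.828427, arg(w) = 315°
Root modulus = sqrt(8)^(1/6) ≈ 1.189207
Root arguments: θ_k = (315° + 360°k)/6 for k = 0, 1, ..., 5
Compute each root as (root modulus)(cos θ_k + i sin θ_k) using full-precision intermediates, then round to 4 decimal places.
Roots: 0.7239 + 0.9435i, -0.4551 + 1.0987i, -1.1790 + 0.1552i, -0.7239 - 0.9435i, 0.4551 - 1.0987i, 1.1790 - 0.1552i


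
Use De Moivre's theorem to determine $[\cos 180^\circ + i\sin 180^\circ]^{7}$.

By De Moivre: z^n = r^n(cos(nθ) + i sin(nθ))
= 1^7(cos(7*180°) + i sin(7*180°))
= 1(cos 180° + i sin 180°)
= -1


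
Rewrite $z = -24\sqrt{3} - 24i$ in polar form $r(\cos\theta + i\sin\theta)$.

r = |z| = sqrt(a^2 + b^2) = sqrt((-24*sqrt(3))^2 + (-24)^2) = sqrt(1728 + 576) = sqrt(2304) = 48
θ = arctan(b/a) = arctan(-24/-41.5692) (quadrant-adjusted) = 210°
z = 48(cos 210° + i sin 210°)


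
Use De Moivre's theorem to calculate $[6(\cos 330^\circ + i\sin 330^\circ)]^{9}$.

By De Moivre: z^n = r^n(cos(nθ) + i sin(nθ))
= 6^9(cos(9*330°) + i sin(9*330°))
= 10077696(cos 90° + i sin 90°)
= 10077696i


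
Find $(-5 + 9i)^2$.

(a + bi)^2 = a^2 - b^2 + 2abi
= (-5)^2 - 9^2 + 2*(-5)*9i
= -56 - 90i


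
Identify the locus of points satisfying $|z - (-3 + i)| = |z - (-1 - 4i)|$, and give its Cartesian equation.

|z - z1| = |z - z2| means z is equidistant from z1 and z2,
i.e. the perpendicular bisector of the segment from (-3, 1) to (-1, -4) (midpoint (-2, -3/2)).
With z = x + yi, square both sides:
(x - (-3))^2 + (y - 1)^2 = (x - (-1))^2 + (y - (-4))^2
The x^2 and y^2 terms cancel: 4x + (-10)y = 17 - 10 = 7
Simplify: 4x - 10y = 7
Locus: Perpendicular bisector of the segment from (-3, 1) to (-1, -4): the line 4x - 10y = 7


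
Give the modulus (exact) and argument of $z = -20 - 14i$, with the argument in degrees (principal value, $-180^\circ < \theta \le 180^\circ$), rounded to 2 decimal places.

|z| = sqrt((-20)^2 + (-14)^2) = sqrt(596)
arg(z) = arctan(b/a) = arctan(-14/-20) (quadrant-adjusted) = -145.01°


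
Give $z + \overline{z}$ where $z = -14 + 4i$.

z + conjugate(z) = (a + bi) + (a - bi) = 2a
= 2 * (-14) = -28


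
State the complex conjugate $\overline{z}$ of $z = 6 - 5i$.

If z = a + bi, then conjugate(z) = a - bi
conjugate(6 - 5i) = 6 + 5i


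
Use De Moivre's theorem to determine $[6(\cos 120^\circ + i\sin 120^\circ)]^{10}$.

By De Moivre: z^n = r^n(cos(nθ) + i sin(nθ))
= 6^10(cos(10*120°) + i sin(10*120°))
= 60466176(cos 120° + i sin 120°)
= -30233088 + 30233088*sqrt(3)i


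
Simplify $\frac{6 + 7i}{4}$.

Divisor is real, so divide each part by 4:
= 3/2 + (7/4)i
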